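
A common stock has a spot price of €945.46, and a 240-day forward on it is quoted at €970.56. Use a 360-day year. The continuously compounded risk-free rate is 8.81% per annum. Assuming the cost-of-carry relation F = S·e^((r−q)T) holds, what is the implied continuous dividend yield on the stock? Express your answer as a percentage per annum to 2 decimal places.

From F = S·e^((r−q)T): (r − q) = ln(F/S)/T
ln(970.56/945.46) = ln(1.026548) = 0.026202
(r − q) = 0.026202 / (240/360) = 0.039303
q = r − ln(F/S)/T = 0.0881 − 0.039303 = 0.048797
q = 4.88%

4.88%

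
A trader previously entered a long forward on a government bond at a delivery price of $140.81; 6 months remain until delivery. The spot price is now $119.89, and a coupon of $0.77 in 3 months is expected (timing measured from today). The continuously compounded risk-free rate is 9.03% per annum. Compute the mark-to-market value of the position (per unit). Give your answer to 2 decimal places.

PV(remaining coupons) I = 0.77·e^(−0.0903·3/12) = 0.7528
Current forward F = (S − I)·e^(rT) = (119.89 − 0.7528)·e^(0.0903·6/12) = 119.1372 × 1.046185 = 124.6396
Value (long) = (F − K)·e^(−rT) = (124.6396 − 140.81) × 0.955854 = -15.4565
Value = -$15.46

-$15.46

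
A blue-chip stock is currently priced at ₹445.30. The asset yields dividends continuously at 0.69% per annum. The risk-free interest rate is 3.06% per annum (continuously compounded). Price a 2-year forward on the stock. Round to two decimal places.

F = S·e^((r − q)T) = 445.30 · e^((0.0306 − 0.0069) × 2)
= 445.30 · e^0.047400 = 445.30 × 1.048541
F = ₹466.92

₹466.92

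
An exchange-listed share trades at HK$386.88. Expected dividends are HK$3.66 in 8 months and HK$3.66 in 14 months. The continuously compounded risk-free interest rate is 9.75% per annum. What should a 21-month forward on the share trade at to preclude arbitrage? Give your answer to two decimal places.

PV(dividends) I = 3.66·e^(−0.0975·8/12) + 3.66·e^(−0.0975·14/12)
I = 3.4297 + 3.2665 = 6.6962
F = (S − I)·e^(rT) = (386.88 − 6.6962) · e^(0.0975·21/12)
= 380.1838 · e^0.170625 = 380.1838 × 1.186046 = HK$450.92

HK$450.92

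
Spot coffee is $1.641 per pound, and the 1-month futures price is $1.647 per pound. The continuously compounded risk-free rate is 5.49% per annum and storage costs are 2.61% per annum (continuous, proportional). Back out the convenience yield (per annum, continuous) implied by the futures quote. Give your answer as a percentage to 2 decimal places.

3.72%

F = S·e^((r+u−y)T) ⇒ (r+u−y) = ln(F/S)/T
ln(1.647/1.641) = 0.003650; /T ⇒ 0.043800
y = r + u − ln(F/S)/T = 0.0549 + 0.0261 − 0.043800 = 0.037200
y = 3.72%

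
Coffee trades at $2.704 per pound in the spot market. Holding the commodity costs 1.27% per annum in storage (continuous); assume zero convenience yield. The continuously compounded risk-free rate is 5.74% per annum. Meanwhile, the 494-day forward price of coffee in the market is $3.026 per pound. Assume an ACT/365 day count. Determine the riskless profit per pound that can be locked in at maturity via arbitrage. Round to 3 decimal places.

Fair forward: F* = S·e^(carry·T), with carry = (r + u) = 0.0574 + 0.0127 = 0.0701
F* = 2.704 · e^(0.0701 × 494/365) = 2.704 · e^0.094875 = 2.704 × 1.099521 = $2.9731
Market $3.026 > fair $2.9731: forward overpriced → cash-and-carry (buy spot, short the forward).
At maturity, profit = |F_mkt − F*| = |3.026 − 2.9731| = $0.053 per pound

$0.053 per pound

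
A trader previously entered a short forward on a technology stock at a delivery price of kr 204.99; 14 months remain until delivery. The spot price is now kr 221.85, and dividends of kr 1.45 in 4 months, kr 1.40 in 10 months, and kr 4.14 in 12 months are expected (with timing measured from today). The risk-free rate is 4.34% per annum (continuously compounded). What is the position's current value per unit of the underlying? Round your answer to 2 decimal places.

-kr 20.24

PV(remaining dividends) I = 1.45·e^(−0.0434·4/12) + 1.40·e^(−0.0434·10/12) + 4.14·e^(−0.0434·12/12) = 6.7436
Current forward F = (S − I)·e^(rT) = (221.85 − 6.7436)·e^(0.0434·14/12) = 215.1064 × 1.051937 = 226.2784
Value (long) = (F − K)·e^(−rT) = (226.2784 − 204.99) × 0.950627 = 20.2373
Short position value = −(long value) = -kr 20.24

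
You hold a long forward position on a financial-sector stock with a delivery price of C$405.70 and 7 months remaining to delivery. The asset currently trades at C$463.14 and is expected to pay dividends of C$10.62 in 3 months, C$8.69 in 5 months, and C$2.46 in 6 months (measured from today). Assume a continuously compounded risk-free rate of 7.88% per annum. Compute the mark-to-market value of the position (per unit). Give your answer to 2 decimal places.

C$54.48

PV(remaining dividends) I = 10.62·e^(−0.0788·3/12) + 8.69·e^(−0.0788·5/12) + 2.46·e^(−0.0788·6/12) = 21.1871
Current forward F = (S − I)·e^(rT) = (463.14 − 21.1871)·e^(0.0788·7/12) = 441.9529 × 1.047040 = 462.7424
Value (long) = (F − K)·e^(−rT) = (462.7424 − 405.70) × 0.955074 = 54.4797
Value = C$54.48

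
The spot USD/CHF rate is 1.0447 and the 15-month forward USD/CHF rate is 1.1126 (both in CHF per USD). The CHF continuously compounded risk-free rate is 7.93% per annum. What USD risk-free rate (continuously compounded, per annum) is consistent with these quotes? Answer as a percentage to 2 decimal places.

F = S·e^((r_CHF − r_USD)T) ⇒ r_USD = r_CHF − ln(F/S)/T
ln(1.1126/1.0447) = 0.062970; /(15/12) = 0.050376
r_USD = 0.0793 − 0.050376 = 0.028924
r_USD = 2.89%

2.89%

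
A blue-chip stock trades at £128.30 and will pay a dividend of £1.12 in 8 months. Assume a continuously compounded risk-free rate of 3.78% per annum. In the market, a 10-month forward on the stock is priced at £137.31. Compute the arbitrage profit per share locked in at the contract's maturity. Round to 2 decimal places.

PV(dividends) I = 1.12·e^(−0.0378·8/12) = 1.0921
Fair forward F* = (S − I)·e^(rT) = (128.30 − 1.0921)·e^0.031500 = 127.2079 × 1.032001 = 131.2787
Market £137.31 > fair 131.2787: forward overpriced → cash-and-carry (borrow at r, buy the stock and collect the dividends, short the forward).
Profit at T = |F_mkt − F*| = |137.31 − 131.2787| = £6.03 per share

£6.03 per share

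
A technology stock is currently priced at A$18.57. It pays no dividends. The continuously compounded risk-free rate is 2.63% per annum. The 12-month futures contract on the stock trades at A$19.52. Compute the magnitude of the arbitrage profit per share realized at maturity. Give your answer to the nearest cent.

A$0.46 per share

Fair futures: F* = S·e^(carry·T), with carry = r = 0.0263
F* = 18.57 · e^(0.0263 × 12/12) = 18.57 · e^0.026300 = 18.57 × 1.026649 = A$19.0649
Market A$19.52 > fair A$19.0649: forward overpriced → cash-and-carry (buy spot, short the forward).
At maturity, profit = |F_mkt − F*| = |19.52 − 19.0649| = A$0.46 per share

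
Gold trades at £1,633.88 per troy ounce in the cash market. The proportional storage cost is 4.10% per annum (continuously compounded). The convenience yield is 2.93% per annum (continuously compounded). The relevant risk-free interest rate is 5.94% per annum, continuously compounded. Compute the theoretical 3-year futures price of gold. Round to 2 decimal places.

Net carry = r + u − y = 0.0594 + 0.0410 − 0.0293 = 0.0711
F = S·e^((r+u−y)T) = 1633.88 · e^(0.0711 × 3) = 1633.88 · e^0.21330000
= 1633.88 × 1.23775592 = £2,022.34 per troy ounce

£2,022.34 per troy ounce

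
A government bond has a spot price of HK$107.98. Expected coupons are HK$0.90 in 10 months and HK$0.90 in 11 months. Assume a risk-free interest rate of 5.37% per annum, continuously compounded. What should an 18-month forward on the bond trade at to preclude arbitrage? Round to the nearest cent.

HK$115.18

PV(coupons) I = 0.90·e^(−0.0537·10/12) + 0.90·e^(−0.0537·11/12)
I = 0.8606 + 0.8568 = 1.7174
F = (S − I)·e^(rT) = (107.98 − 1.7174) · e^(0.0537·18/12)
= 106.2626 · e^0.080550 = 106.2626 × 1.083883 = HK$115.18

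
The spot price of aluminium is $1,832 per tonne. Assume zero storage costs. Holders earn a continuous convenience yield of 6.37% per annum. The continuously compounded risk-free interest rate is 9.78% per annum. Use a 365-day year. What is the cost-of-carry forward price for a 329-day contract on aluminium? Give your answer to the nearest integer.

$1,889 per tonne

Net carry = r + u − y = 0.0978 + 0.0000 − 0.0637 = 0.0341
F = S·e^((r+u−y)T) = 1832 · e^(0.0341 × 329/365) = 1832 · e^0.030737
= 1832 × 1.031214 = $1,889 per tonne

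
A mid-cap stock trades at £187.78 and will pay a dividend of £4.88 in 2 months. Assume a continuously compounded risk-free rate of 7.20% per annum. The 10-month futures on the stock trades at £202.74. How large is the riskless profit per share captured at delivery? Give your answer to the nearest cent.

£8.47 per share

PV(dividends) I = 4.88·e^(−0.0720·2/12) = 4.8218
Fair futures F* = (S − I)·e^(rT) = (187.78 − 4.8218)·e^0.060000 = 182.9582 × 1.061837 = 194.2718
Market £202.74 > fair 194.2718: forward overpriced → cash-and-carry (borrow at r, buy the stock and collect the dividends, short the forward).
Profit at T = |F_mkt − F*| = |202.74 − 194.2718| = £8.47 per share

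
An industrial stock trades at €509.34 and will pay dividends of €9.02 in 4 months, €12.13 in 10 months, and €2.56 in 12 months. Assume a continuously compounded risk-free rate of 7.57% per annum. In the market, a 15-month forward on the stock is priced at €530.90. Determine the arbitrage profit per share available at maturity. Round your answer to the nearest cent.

PV(dividends) I = 9.02·e^(−0.0757·4/12) + 12.13·e^(−0.0757·10/12) + 2.56·e^(−0.0757·12/12) = 22.5570
Fair forward F* = (S − I)·e^(rT) = (509.34 − 22.5570)·e^0.094625 = 486.7830 × 1.099247 = 535.0948
Market €530.90 < fair 535.0948: forward underpriced → reverse cash-and-carry (short the stock, invest proceeds at r, pay the dividends, go long the forward).
Profit at T = |F_mkt − F*| = |530.90 − 535.0948| = €4.19 per share

€4.19 per share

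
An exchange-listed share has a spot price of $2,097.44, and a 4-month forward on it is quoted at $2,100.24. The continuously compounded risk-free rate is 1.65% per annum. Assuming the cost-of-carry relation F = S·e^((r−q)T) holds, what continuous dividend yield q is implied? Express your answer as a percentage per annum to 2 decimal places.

From F = S·e^((r−q)T): (r − q) = ln(F/S)/T
ln(2100.24/2097.44) = ln(1.001335) = 0.001334
(r − q) = 0.001334 / (4/12) = 0.004002
q = r − ln(F/S)/T = 0.0165 − 0.004002 = 0.012498
q = 1.25%

1.25%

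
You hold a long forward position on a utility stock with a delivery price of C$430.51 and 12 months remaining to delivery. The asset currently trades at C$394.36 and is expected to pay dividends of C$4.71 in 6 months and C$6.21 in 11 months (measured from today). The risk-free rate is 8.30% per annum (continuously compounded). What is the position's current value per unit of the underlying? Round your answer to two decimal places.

PV(remaining dividends) I = 4.71·e^(−0.0830·6/12) + 6.21·e^(−0.0830·11/12) = 10.2736
Current forward F = (S − I)·e^(rT) = (394.36 − 10.2736)·e^(0.0830·12/12) = 384.0864 × 1.086542 = 417.3260
Value (long) = (F − K)·e^(−rT) = (417.3260 − 430.51) × 0.920351 = -12.1339
Value = -C$12.13

-C$12.13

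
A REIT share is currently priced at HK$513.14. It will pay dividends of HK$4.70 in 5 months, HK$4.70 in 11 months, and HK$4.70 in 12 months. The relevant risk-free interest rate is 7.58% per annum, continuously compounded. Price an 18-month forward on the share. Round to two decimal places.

HK$560.03

PV(dividends) I = 4.70·e^(−0.0758·5/12) + 4.70·e^(−0.0758·11/12) + 4.70·e^(−0.0758·12/12)
I = 4.5539 + 4.3845 + 4.3569 = 13.2953
F = (S − I)·e^(rT) = (513.14 − 13.2953) · e^(0.0758·18/12)
= 499.8447 · e^0.113700 = 499.8447 × 1.120416 = HK$560.03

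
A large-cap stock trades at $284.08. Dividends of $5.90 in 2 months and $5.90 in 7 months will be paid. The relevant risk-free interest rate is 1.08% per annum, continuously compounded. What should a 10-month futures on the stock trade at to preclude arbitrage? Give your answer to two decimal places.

$274.79

PV(dividends) I = 5.90·e^(−0.0108·2/12) + 5.90·e^(−0.0108·7/12)
I = 5.8894 + 5.8629 = 11.7523
F = (S − I)·e^(rT) = (284.08 − 11.7523) · e^(0.0108·10/12)
= 272.3277 · e^0.009000 = 272.3277 × 1.009041 = $274.79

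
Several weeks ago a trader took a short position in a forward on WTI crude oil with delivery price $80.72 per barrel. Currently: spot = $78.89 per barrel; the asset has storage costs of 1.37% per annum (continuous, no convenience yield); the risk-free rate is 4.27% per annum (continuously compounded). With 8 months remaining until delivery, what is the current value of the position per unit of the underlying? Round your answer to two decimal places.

-$1.16 per barrel

Current fair forward for the remaining 8 months: F = S·e^((r + u)·T), (r + u) = 0.0427 + 0.0137 = 0.0564
F = 78.89 · e^(0.0564 × 8/12) = 78.89 × 1.038316 = 81.9127
Value of long forward = (F − K)·e^(−rT) = (81.9127 − 80.72) · e^(−0.0427·8/12)
= 1.1927 × 0.971935 = 1.16
Short position value = −(long value) = -$1.16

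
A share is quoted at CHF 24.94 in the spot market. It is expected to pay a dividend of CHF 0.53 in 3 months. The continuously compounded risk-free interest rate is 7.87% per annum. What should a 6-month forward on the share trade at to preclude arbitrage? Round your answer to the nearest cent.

PV(dividends) I = 0.53·e^(−0.0787·3/12)
I = 0.5197
F = (S − I)·e^(rT) = (24.94 − 0.5197) · e^(0.0787·6/12)
= 24.4203 · e^0.039350 = 24.4203 × 1.040134 = CHF 25.40

CHF 25.40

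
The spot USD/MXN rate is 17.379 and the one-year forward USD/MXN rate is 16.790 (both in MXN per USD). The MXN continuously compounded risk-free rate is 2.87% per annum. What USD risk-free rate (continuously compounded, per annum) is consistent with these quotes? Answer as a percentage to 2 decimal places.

F = S·e^((r_MXN − r_USD)T) ⇒ r_USD = r_MXN − ln(F/S)/T
ln(16.790/17.379) = -0.034479; /(12/12) = -0.034479
r_USD = 0.0287 + 0.034479 = 0.063179
r_USD = 6.32%

6.32%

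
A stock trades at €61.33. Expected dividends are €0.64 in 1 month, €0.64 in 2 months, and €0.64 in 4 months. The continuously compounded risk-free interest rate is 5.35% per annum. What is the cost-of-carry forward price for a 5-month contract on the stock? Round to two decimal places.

€60.77

PV(dividends) I = 0.64·e^(−0.0535·1/12) + 0.64·e^(−0.0535·2/12) + 0.64·e^(−0.0535·4/12)
I = 0.6372 + 0.6343 + 0.6287 = 1.9002
F = (S − I)·e^(rT) = (61.33 − 1.9002) · e^(0.0535·5/12)
= 59.4298 · e^0.022292 = 59.4298 × 1.022542 = €60.77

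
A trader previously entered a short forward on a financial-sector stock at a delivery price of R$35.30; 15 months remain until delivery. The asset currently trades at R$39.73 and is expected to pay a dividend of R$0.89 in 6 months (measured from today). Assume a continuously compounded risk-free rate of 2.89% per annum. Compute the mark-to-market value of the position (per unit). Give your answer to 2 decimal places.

-R$4.81

PV(remaining dividends) I = 0.89·e^(−0.0289·6/12) = 0.8772
Current forward F = (S − I)·e^(rT) = (39.73 − 0.8772)·e^(0.0289·15/12) = 38.8528 × 1.036785 = 40.2820
Value (long) = (F − K)·e^(−rT) = (40.2820 − 35.30) × 0.964520 = 4.8052
Short position value = −(long value) = -R$4.81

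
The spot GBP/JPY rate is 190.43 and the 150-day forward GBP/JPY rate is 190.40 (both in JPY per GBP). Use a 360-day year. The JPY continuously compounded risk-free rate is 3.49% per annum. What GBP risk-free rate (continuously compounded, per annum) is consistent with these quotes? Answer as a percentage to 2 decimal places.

3.53%

F = S·e^((r_JPY − r_GBP)T) ⇒ r_GBP = r_JPY − ln(F/S)/T
ln(190.40/190.43) = -0.000158; /(150/360) = -0.000379
r_GBP = 0.0349 + 0.000379 = 0.035279
r_GBP = 3.53%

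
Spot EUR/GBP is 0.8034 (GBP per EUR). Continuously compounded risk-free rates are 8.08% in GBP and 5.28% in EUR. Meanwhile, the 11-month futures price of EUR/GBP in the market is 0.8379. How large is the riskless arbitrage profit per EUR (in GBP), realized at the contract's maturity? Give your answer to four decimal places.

Fair futures: F* = S·e^(carry·T), with carry = (r_GBP − r_EUR) = 0.0808 − 0.0528 = 0.0280
F* = 0.8034 · e^(0.0280 × 11/12) = 0.8034 · e^0.025667 = 0.8034 × 1.025999 = 0.8243
Market 0.8379 > fair 0.8243: forward overpriced → cash-and-carry (buy spot, short the forward).
At maturity, profit = |F_mkt − F*| = |0.8379 − 0.8243| = 0.0136 per EUR (in GBP)

0.0136 per EUR (in GBP)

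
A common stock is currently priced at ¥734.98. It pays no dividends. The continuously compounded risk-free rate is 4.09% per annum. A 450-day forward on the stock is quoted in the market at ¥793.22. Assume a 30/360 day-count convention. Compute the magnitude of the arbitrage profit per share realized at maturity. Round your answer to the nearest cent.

Fair forward: F* = S·e^(carry·T), with carry = r = 0.0409
F* = 734.98 · e^(0.0409 × 450/360) = 734.98 · e^0.051125 = 734.98 × 1.052454 = ¥773.5326
Market ¥793.22 > fair ¥773.5326: forward overpriced → cash-and-carry (buy spot, short the forward).
At maturity, profit = |F_mkt − F*| = |793.22 − 773.5326| = ¥19.69 per share

¥19.69 per share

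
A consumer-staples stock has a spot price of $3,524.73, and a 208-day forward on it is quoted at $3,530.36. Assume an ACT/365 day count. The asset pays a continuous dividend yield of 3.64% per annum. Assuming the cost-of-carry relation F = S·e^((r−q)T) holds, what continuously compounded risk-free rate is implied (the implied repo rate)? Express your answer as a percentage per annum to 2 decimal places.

3.92%

From F = S·e^((r−q)T): (r − q) = ln(F/S)/T
ln(3530.36/3524.73) = ln(1.001597) = 0.001596
(r − q) = 0.001596 / (208/365) = 0.002801
r = ln(F/S)/T + q = 0.002801 + 0.0364 = 0.039201
r = 3.92%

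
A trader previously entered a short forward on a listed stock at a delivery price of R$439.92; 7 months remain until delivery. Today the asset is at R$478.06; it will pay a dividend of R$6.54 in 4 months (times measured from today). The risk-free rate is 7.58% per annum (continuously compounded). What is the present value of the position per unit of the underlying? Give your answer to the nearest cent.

-R$50.79

PV(remaining dividends) I = 6.54·e^(−0.0758·4/12) = 6.3768
Current forward F = (S − I)·e^(rT) = (478.06 − 6.3768)·e^(0.0758·7/12) = 471.6832 × 1.045209 = 493.0075
Value (long) = (F − K)·e^(−rT) = (493.0075 − 439.92) × 0.956747 = 50.7913
Short position value = −(long value) = -R$50.79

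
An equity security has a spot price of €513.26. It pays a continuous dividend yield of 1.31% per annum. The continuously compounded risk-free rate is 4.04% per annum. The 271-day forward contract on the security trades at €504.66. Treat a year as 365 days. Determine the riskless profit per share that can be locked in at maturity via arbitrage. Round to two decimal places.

Fair forward: F* = S·e^(carry·T), with carry = (r − q) = 0.0404 − 0.0131 = 0.0273
F* = 513.26 · e^(0.0273 × 271/365) = 513.26 · e^0.020269 = 513.26 × 1.020476 = €523.7695
Market €504.66 < fair €523.7695: forward underpriced → reverse cash-and-carry (short spot, go long the forward).
At maturity, profit = |F_mkt − F*| = |504.66 − 523.7695| = €19.11 per share

€19.11 per share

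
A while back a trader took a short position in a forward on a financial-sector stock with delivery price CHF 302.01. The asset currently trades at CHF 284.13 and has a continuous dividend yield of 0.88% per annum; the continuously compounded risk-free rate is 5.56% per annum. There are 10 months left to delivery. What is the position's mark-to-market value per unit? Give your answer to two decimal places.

Current fair forward for the remaining 10 months: F = S·e^((r − q)·T), (r − q) = 0.0556 − 0.0088 = 0.0468
F = 284.13 · e^(0.0468 × 10/12) = 284.13 × 1.039770 = 295.4299
Value of long forward = (F − K)·e^(−rT) = (295.4299 − 302.01) · e^(−0.0556·10/12)
= -6.5801 × 0.954724 = -6.28
Short position value = −(long value) = CHF 6.28

CHF 6.28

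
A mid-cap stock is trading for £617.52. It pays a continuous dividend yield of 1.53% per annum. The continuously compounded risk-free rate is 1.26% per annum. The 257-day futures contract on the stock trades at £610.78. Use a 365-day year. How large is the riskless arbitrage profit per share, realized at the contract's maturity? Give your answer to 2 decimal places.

Fair futures: F* = S·e^(carry·T), with carry = (r − q) = 0.0126 − 0.0153 = -0.0027
F* = 617.52 · e^(-0.0027 × 257/365) = 617.52 · e^-0.001901 = 617.52 × 0.998101 = £616.3473
Market £610.78 < fair £616.3473: forward underpriced → reverse cash-and-carry (short spot, go long the forward).
At maturity, profit = |F_mkt − F*| = |610.78 − 616.3473| = £5.57 per share

£5.57 per share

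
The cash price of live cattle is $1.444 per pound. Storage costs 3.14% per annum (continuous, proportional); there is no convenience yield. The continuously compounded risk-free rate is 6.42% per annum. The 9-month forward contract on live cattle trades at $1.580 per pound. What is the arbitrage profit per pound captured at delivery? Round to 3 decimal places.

Fair forward: F* = S·e^(carry·T), with carry = (r + u) = 0.0642 + 0.0314 = 0.0956
F* = 1.444 · e^(0.0956 × 9/12) = 1.444 · e^0.071700 = 1.444 × 1.074333 = $1.5513
Market $1.580 > fair $1.5513: forward overpriced → cash-and-carry (buy spot, short the forward).
At maturity, profit = |F_mkt − F*| = |1.580 − 1.5513| = $0.029 per pound

$0.029 per pound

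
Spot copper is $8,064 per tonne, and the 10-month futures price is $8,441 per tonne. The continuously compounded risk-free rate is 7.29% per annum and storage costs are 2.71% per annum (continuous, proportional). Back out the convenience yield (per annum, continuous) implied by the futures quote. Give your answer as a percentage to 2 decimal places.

4.52%

F = S·e^((r+u−y)T) ⇒ (r+u−y) = ln(F/S)/T
ln(8441/8064) = 0.045691; /T ⇒ 0.054829
y = r + u − ln(F/S)/T = 0.0729 + 0.0271 − 0.054829 = 0.045171
y = 4.52%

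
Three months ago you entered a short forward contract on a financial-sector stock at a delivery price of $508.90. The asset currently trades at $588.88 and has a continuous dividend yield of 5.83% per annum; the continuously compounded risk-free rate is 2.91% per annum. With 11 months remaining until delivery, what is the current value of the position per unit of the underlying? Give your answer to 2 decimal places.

Current fair forward for the remaining 11 months: F = S·e^((r − q)·T), (r − q) = 0.0291 − 0.0583 = -0.0292
F = 588.88 · e^(-0.0292 × 11/12) = 588.88 × 0.973588 = 573.3265
Value of long forward = (F − K)·e^(−rT) = (573.3265 − 508.90) · e^(−0.0291·11/12)
= 64.4265 × 0.973678 = 62.73
Short position value = −(long value) = -$62.73

-$62.73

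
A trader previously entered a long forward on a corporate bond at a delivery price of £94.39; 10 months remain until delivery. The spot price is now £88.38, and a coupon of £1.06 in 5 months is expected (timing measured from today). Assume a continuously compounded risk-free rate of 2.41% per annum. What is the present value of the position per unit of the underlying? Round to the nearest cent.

-£5.18

PV(remaining coupons) I = 1.06·e^(−0.0241·5/12) = 1.0494
Current forward F = (S − I)·e^(rT) = (88.38 − 1.0494)·e^(0.0241·10/12) = 87.3306 × 1.020286 = 89.1022
Value (long) = (F − K)·e^(−rT) = (89.1022 − 94.39) × 0.980117 = -5.1827
Value = -£5.18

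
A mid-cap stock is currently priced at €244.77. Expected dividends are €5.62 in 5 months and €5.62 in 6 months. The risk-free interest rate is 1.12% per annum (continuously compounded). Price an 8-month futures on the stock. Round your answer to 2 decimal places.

PV(dividends) I = 5.62·e^(−0.0112·5/12) + 5.62·e^(−0.0112·6/12)
I = 5.5938 + 5.5886 = 11.1824
F = (S − I)·e^(rT) = (244.77 − 11.1824) · e^(0.0112·8/12)
= 233.5876 · e^0.007467 = 233.5876 × 1.007495 = €235.34

€235.34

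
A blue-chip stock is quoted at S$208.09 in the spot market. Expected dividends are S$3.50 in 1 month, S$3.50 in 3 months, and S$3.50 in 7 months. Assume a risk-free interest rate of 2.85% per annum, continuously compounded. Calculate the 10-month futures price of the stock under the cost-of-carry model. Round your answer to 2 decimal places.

S$202.43

PV(dividends) I = 3.50·e^(−0.0285·1/12) + 3.50·e^(−0.0285·3/12) + 3.50·e^(−0.0285·7/12)
I = 3.4917 + 3.4752 + 3.4423 = 10.4092
F = (S − I)·e^(rT) = (208.09 − 10.4092) · e^(0.0285·10/12)
= 197.6808 · e^0.023750 = 197.6808 × 1.024034 = S$202.43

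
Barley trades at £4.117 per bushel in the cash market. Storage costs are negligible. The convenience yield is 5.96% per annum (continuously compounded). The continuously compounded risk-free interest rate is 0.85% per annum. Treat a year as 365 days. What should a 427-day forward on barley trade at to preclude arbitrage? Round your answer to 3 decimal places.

£3.878 per bushel

Net carry = r + u − y = 0.0085 + 0.0000 − 0.0596 = -0.0511
F = S·e^((r+u−y)T) = 4.117 · e^(-0.0511 × 427/365) = 4.117 · e^-0.059780
= 4.117 × 0.941972 = £3.878 per bushel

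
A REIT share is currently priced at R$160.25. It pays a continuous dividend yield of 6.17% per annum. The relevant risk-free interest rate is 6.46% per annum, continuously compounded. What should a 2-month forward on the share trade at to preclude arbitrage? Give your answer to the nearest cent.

R$160.33

F = S·e^((r − q)T) = 160.25 · e^((0.0646 − 0.0617) × 2/12)
= 160.25 · e^0.000483 = 160.25 × 1.000483
F = R$160.33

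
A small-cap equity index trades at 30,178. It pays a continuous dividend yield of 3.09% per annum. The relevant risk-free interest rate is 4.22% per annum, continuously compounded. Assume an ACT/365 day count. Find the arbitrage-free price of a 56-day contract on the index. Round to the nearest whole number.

F = S·e^((r − q)T) = 30178 · e^((0.0422 − 0.0309) × 56/365)
= 30178 · e^0.001734 = 30178 × 1.001736
F = 30,230

30,230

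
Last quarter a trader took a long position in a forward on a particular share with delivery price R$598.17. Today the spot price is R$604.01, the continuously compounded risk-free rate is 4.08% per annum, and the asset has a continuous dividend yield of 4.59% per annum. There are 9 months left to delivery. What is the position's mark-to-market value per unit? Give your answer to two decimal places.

R$3.43

Current fair forward for the remaining 9 months: F = S·e^((r − q)·T), (r − q) = 0.0408 − 0.0459 = -0.0051
F = 604.01 · e^(-0.0051 × 9/12) = 604.01 × 0.996182 = 601.7039
Value of long forward = (F − K)·e^(−rT) = (601.7039 − 598.17) · e^(−0.0408·9/12)
= 3.5339 × 0.969863 = 3.43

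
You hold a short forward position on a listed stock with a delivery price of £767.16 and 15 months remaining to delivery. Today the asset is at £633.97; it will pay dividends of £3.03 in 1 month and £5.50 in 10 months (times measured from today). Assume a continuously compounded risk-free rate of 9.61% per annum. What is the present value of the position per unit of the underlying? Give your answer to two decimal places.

£54.44

PV(remaining dividends) I = 3.03·e^(−0.0961·1/12) + 5.50·e^(−0.0961·10/12) = 8.0825
Current forward F = (S − I)·e^(rT) = (633.97 − 8.0825)·e^(0.0961·15/12) = 625.8875 × 1.127638 = 705.7745
Value (long) = (F − K)·e^(−rT) = (705.7745 − 767.16) × 0.886810 = -54.4373
Short position value = −(long value) = £54.44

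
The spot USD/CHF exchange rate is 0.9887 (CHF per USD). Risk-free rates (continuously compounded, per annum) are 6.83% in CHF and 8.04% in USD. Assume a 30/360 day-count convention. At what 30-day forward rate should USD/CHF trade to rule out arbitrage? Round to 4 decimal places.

0.9877

F = S·e^((r_CHF − r_USD)T) = 0.9887 · e^((0.0683 − 0.0804) × 30/360)
= 0.9887 · e^-0.001008 = 0.9887 × 0.998993
F = 0.9877 CHF per USD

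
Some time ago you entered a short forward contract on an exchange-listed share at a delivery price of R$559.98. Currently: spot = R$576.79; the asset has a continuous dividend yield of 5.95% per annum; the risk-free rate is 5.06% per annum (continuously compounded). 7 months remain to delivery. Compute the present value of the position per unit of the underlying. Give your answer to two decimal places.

Current fair forward for the remaining 7 months: F = S·e^((r − q)·T), (r − q) = 0.0506 − 0.0595 = -0.0089
F = 576.79 · e^(-0.0089 × 7/12) = 576.79 × 0.994822 = 573.8034
Value of long forward = (F − K)·e^(−rT) = (573.8034 − 559.98) · e^(−0.0506·7/12)
= 13.8234 × 0.970915 = 13.42
Short position value = −(long value) = -R$13.42

-R$13.42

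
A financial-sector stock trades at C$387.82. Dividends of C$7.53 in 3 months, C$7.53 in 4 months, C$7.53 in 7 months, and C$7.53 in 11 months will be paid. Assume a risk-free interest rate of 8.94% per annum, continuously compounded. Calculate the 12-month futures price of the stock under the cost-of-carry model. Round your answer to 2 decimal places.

C$392.64

PV(dividends) I = 7.53·e^(−0.0894·3/12) + 7.53·e^(−0.0894·4/12) + 7.53·e^(−0.0894·7/12) + 7.53·e^(−0.0894·11/12)
I = 7.3636 + 7.3089 + 7.1474 + 6.9375 = 28.7574
F = (S − I)·e^(rT) = (387.82 − 28.7574) · e^(0.0894·12/12)
= 359.0626 · e^0.089400 = 359.0626 × 1.093518 = C$392.64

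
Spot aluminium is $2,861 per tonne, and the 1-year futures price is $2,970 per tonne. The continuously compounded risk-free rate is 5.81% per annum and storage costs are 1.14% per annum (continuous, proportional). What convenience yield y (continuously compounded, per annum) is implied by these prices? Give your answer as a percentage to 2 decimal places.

F = S·e^((r+u−y)T) ⇒ (r+u−y) = ln(F/S)/T
ln(2970/2861) = 0.037391; /T ⇒ 0.037391
y = r + u − ln(F/S)/T = 0.0581 + 0.0114 − 0.037391 = 0.032109
y = 3.21%

3.21%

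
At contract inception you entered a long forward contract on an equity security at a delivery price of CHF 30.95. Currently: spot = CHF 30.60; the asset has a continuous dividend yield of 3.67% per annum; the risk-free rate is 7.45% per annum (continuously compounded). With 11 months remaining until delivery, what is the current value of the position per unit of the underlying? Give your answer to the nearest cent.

CHF 0.68

Current fair forward for the remaining 11 months: F = S·e^((r − q)·T), (r − q) = 0.0745 − 0.0367 = 0.0378
F = 30.60 · e^(0.0378 × 11/12) = 30.60 × 1.035257 = 31.6789
Value of long forward = (F − K)·e^(−rT) = (31.6789 − 30.95) · e^(−0.0745·11/12)
= 0.7289 × 0.933988 = 0.68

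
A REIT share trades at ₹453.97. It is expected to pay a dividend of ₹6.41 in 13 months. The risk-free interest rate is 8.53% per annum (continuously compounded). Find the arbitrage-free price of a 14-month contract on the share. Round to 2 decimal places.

PV(dividends) I = 6.41·e^(−0.0853·13/12)
I = 5.8442
F = (S − I)·e^(rT) = (453.97 − 5.8442) · e^(0.0853·14/12)
= 448.1258 · e^0.099517 = 448.1258 × 1.104637 = ₹495.02

₹495.02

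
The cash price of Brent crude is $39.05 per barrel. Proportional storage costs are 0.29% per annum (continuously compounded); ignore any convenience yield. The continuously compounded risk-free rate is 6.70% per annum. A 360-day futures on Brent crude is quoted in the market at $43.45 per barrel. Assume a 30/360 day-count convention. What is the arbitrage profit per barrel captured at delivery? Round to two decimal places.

$1.57 per barrel

Fair futures: F* = S·e^(carry·T), with carry = (r + u) = 0.0670 + 0.0029 = 0.0699
F* = 39.05 · e^(0.0699 × 360/360) = 39.05 · e^0.069900 = 39.05 × 1.072401 = $41.8773
Market $43.45 > fair $41.8773: forward overpriced → cash-and-carry (buy spot, short the forward).
At maturity, profit = |F_mkt − F*| = |43.45 − 41.8773| = $1.57 per barrel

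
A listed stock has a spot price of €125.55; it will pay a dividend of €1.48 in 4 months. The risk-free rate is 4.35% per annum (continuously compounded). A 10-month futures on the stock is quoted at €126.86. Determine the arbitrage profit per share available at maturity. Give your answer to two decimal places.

PV(dividends) I = 1.48·e^(−0.0435·4/12) = 1.4587
Fair futures F* = (S − I)·e^(rT) = (125.55 − 1.4587)·e^0.036250 = 124.0913 × 1.036915 = 128.6721
Market €126.86 < fair 128.6721: forward underpriced → reverse cash-and-carry (short the stock, invest proceeds at r, pay the dividends, go long the forward).
Profit at T = |F_mkt − F*| = |126.86 − 128.6721| = €1.81 per share

€1.81 per share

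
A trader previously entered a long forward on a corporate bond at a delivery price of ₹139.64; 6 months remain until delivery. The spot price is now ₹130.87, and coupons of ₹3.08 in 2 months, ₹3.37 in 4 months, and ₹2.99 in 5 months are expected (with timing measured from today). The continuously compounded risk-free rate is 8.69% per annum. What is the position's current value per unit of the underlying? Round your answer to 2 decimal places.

PV(remaining coupons) I = 3.08·e^(−0.0869·2/12) + 3.37·e^(−0.0869·4/12) + 2.99·e^(−0.0869·5/12) = 9.1932
Current forward F = (S − I)·e^(rT) = (130.87 − 9.1932)·e^(0.0869·6/12) = 121.6768 × 1.044408 = 127.0802
Value (long) = (F − K)·e^(−rT) = (127.0802 − 139.64) × 0.957480 = -12.0258
Value = -₹12.03

-₹12.03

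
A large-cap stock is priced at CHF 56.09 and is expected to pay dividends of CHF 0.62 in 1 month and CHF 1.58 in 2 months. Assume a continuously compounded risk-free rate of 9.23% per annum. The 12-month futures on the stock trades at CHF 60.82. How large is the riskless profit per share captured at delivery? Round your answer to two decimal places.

CHF 1.69 per share

PV(dividends) I = 0.62·e^(−0.0923·1/12) + 1.58·e^(−0.0923·2/12) = 2.1711
Fair futures F* = (S − I)·e^(rT) = (56.09 − 2.1711)·e^0.092300 = 53.9189 × 1.096694 = 59.1325
Market CHF 60.82 > fair 59.1325: forward overpriced → cash-and-carry (borrow at r, buy the stock and collect the dividends, short the forward).
Profit at T = |F_mkt − F*| = |60.82 − 59.1325| = CHF 1.69 per share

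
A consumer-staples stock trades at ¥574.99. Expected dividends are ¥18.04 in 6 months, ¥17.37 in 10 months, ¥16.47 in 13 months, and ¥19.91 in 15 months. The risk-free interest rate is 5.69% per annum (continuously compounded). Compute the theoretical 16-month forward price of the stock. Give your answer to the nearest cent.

¥546.81

PV(dividends) I = 18.04·e^(−0.0569·6/12) + 17.37·e^(−0.0569·10/12) + 16.47·e^(−0.0569·13/12) + 19.91·e^(−0.0569·15/12)
I = 17.5340 + 16.5656 + 15.4854 + 18.5431 = 68.1281
F = (S − I)·e^(rT) = (574.99 − 68.1281) · e^(0.0569·16/12)
= 506.8619 · e^0.075867 = 506.8619 × 1.078819 = ¥546.81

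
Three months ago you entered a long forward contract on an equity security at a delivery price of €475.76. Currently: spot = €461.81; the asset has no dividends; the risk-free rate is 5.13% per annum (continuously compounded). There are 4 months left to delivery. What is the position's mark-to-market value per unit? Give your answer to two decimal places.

Current fair forward for the remaining 4 months: F = S·e^(r·T), r = 0.0513
F = 461.81 · e^(0.0513 × 4/12) = 461.81 × 1.017247 = 469.7748
Value of long forward = (F − K)·e^(−rT) = (469.7748 − 475.76) · e^(−0.0513·4/12)
= -5.9852 × 0.983045 = -5.88

-€5.88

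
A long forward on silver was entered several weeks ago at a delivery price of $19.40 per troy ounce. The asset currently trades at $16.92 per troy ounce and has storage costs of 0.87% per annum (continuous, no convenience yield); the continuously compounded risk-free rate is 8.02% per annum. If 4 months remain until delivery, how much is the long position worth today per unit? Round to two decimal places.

Current fair forward for the remaining 4 months: F = S·e^((r + u)·T), (r + u) = 0.0802 + 0.0087 = 0.0889
F = 16.92 · e^(0.0889 × 4/12) = 16.92 × 1.030077 = 17.4289
Value of long forward = (F − K)·e^(−rT) = (17.4289 − 19.40) · e^(−0.0802·4/12)
= -1.9711 × 0.973621 = -1.92

-$1.92 per troy ounce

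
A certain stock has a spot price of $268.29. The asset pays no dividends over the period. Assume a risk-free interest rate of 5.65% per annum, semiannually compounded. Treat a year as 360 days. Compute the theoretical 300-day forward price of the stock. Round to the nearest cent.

F = S · (1+r/2)^(2T)
= 268.29 × 1.047525
F = $281.04

$281.04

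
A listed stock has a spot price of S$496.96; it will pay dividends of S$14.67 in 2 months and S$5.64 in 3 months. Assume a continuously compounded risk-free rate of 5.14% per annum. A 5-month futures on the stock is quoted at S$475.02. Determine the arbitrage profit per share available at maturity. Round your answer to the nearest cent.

PV(dividends) I = 14.67·e^(−0.0514·2/12) + 5.64·e^(−0.0514·3/12) = 20.1129
Fair futures F* = (S − I)·e^(rT) = (496.96 − 20.1129)·e^0.021417 = 476.8471 × 1.021648 = 487.1699
Market S$475.02 < fair 487.1699: forward underpriced → reverse cash-and-carry (short the stock, invest proceeds at r, pay the dividends, go long the forward).
Profit at T = |F_mkt − F*| = |475.02 − 487.1699| = S$12.15 per share

S$12.15 per share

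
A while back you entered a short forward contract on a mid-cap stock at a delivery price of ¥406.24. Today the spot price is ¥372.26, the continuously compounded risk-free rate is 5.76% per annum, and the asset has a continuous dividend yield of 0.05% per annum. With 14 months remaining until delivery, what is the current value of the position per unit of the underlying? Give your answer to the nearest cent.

¥7.79

Current fair forward for the remaining 14 months: F = S·e^((r − q)·T), (r − q) = 0.0576 − 0.0005 = 0.0571
F = 372.26 · e^(0.0571 × 14/12) = 372.26 × 1.068886 = 397.9035
Value of long forward = (F − K)·e^(−rT) = (397.9035 − 406.24) · e^(−0.0576·14/12)
= -8.3365 × 0.935008 = -7.79
Short position value = −(long value) = ¥7.79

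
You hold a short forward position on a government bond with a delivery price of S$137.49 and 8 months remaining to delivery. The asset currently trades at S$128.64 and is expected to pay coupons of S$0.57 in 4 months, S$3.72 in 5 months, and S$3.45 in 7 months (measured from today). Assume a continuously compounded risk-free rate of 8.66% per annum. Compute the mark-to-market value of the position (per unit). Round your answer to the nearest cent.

S$8.56

PV(remaining coupons) I = 0.57·e^(−0.0866·4/12) + 3.72·e^(−0.0866·5/12) + 3.45·e^(−0.0866·7/12) = 7.4220
Current forward F = (S − I)·e^(rT) = (128.64 − 7.4220)·e^(0.0866·8/12) = 121.2180 × 1.059432 = 128.4222
Value (long) = (F − K)·e^(−rT) = (128.4222 − 137.49) × 0.943902 = -8.5591
Short position value = −(long value) = S$8.56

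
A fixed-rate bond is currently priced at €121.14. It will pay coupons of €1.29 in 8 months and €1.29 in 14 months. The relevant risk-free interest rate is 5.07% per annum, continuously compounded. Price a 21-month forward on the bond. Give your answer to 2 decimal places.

PV(coupons) I = 1.29·e^(−0.0507·8/12) + 1.29·e^(−0.0507·14/12)
I = 1.2471 + 1.2159 = 2.4630
F = (S − I)·e^(rT) = (121.14 − 2.4630) · e^(0.0507·21/12)
= 118.6770 · e^0.088725 = 118.6770 × 1.092780 = €129.69

€129.69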